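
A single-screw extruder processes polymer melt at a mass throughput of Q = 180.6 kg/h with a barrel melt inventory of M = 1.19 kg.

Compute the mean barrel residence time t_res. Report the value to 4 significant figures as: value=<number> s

value=23.72 s

Q_s = Q / 3600 = 180.6 / 3600 = 0.0501667 kg/s
t_res = M / Q_s = 1.19 / 0.0501667 = 23.7209 s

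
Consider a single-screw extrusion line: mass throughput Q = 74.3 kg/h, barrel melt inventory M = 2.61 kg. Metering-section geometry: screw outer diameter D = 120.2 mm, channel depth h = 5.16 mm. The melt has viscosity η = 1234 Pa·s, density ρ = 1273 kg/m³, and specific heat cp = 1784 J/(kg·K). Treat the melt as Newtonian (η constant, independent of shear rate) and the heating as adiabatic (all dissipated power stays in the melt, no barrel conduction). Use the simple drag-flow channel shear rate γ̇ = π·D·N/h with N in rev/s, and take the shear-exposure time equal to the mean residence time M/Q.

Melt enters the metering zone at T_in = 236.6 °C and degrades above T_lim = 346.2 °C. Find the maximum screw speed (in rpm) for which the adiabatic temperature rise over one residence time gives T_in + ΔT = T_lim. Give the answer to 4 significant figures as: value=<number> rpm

value=32.74 rpm

Convert throughput: Q = 74.3 kg/h = 74.3/3600 = 0.0206389 kg/s
t_res = M / Q_s = 2.61 ÷ 0.0206389 = 126.46 s
D = 120.2 mm = 0.1202 m;  h = 5.16 mm = 0.00516 m
Allowable rise: ΔT_a = T_lim − T_in = 346.2 − 236.6 = 109.6 K
γ̇_max² = ΔT_a·ρ·cp / (η·t_res) = [109.6 × 1273 × 1784] / [1234 × 126.46] = 1595.01 s⁻²
γ̇_max = sqrt(1595.01) = 39.9376 s⁻¹
N_max = γ̇_max h / (πD) = 39.9376·0.00516/(π·0.1202) = 0.54573 rev/s → ×60 = 32.7438 rpm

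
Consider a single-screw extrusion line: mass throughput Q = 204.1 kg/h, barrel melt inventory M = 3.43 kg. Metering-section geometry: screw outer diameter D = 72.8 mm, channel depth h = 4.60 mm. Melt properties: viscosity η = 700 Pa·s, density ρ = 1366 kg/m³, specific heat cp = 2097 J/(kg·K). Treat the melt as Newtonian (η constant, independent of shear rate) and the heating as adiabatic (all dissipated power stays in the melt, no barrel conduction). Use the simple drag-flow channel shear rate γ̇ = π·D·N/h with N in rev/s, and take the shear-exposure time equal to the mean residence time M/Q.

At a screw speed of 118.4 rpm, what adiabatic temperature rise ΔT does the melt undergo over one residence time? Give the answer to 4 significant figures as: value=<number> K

Q_s = Q / 3600 = 204.1 / 3600 = 0.0566944 kg/s
t_res = M / Q_s = 3.43 / 0.0566944 = 60.4998 s
Geometry in metres: D = 72.8 mm → 0.0728 m, h = 4.60 mm → 0.0046 m; screw speed N = 118.4 rpm = 1.97333 rev/s
γ̇ = π·D·N / h = π · 0.0728 · 1.97333 / 0.0046 = 98.1124 s⁻¹
ΔT = η·γ̇²·t_res / (ρ·cp) = 700 · (98.1124)² · 60.4998 / (1366 · 2097) = 142.315 K

value=142.3 K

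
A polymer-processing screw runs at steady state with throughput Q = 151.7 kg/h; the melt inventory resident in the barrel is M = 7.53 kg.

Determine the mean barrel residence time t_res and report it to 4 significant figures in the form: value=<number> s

Throughput in SI: Q_s = 151.7 kg/h ÷ 3600 s/h = 0.0421389 kg/s
t_res = M / Q_s = 7.53 ÷ 0.0421389 = 178.695 s

value=178.7 s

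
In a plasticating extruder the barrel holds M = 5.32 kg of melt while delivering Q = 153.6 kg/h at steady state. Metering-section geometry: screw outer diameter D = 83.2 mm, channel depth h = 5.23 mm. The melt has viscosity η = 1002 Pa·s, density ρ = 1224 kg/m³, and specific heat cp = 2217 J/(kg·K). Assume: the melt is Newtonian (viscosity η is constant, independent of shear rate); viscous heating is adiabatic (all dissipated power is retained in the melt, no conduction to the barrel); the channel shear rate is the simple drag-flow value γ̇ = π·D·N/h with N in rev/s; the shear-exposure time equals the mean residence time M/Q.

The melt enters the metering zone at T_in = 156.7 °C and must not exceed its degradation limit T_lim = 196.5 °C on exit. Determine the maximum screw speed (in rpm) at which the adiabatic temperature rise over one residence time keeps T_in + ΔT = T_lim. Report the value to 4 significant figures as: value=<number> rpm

Q_s = Q / 3600 = 153.6 / 3600 = 0.0426667 kg/s
Mean residence time: t_res = M/Q_s = 5.32 kg / 0.0426667 kg/s = 124.688 s
Geometry in SI: D = 83.2 mm → 0.0832 m, h = 5.23 mm → 0.00523 m
Allowable rise: ΔT_a = T_lim − T_in = 196.5 − 156.7 = 39.8 K
Invert ΔT = ηγ̇²t_res/(ρcp) for γ̇: γ̇_max² = ΔT_a ρ cp / (η t_res) = 39.8·1224·2217 / (1002·124.688) = 864.449 s⁻²
γ̇_max = sqrt(864.449) = 29.4015 s⁻¹
N_max = γ̇_max h / (πD) = 29.4015·0.00523/(π·0.0832) = 0.588299 rev/s → ×60 = 35.298 rpm

value=35.30 rpm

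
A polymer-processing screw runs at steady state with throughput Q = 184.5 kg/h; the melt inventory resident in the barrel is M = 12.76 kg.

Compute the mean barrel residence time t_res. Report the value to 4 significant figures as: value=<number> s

Convert throughput: Q = 184.5 kg/h = 184.5/3600 = 0.05125 kg/s
Mean residence time: t_res = M/Q_s = 12.76 kg / 0.05125 kg/s = 248.976 s

value=249.0 s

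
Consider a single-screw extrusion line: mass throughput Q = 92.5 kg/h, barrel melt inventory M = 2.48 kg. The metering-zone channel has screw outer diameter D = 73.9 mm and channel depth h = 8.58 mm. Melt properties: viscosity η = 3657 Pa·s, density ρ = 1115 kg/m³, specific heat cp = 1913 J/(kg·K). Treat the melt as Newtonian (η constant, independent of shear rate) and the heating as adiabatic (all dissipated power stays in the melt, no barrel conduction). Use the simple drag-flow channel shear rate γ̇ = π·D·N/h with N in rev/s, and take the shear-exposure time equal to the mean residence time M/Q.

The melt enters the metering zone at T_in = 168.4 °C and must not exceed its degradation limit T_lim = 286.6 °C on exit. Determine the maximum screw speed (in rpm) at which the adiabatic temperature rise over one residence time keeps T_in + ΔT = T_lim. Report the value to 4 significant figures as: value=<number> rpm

value=59.26 rpm

Throughput in SI: Q_s = 92.5 kg/h ÷ 3600 s/h = 0.0256944 kg/s
t_res = M / Q_s = 2.48 / 0.0256944 = 96.5189 s
Convert to metres: D = 0.0739 m, h = 0.00858 m
ΔT_a = T_lim − T_in = 286.6 °C − 168.4 °C = 118.2 K
Invert ΔT = ηγ̇²t_res/(ρcp) for γ̇: γ̇_max² = ΔT_a ρ cp / (η t_res) = 118.2·1115·1913 / (3657·96.5189) = 714.282 s⁻²
Take the square root: γ̇_max = √(714.282) = 26.7261 s⁻¹
N_max = γ̇_max h / (πD) = 26.7261·0.00858/(π·0.0739) = 0.987707 rev/s → ×60 = 59.2624 rpm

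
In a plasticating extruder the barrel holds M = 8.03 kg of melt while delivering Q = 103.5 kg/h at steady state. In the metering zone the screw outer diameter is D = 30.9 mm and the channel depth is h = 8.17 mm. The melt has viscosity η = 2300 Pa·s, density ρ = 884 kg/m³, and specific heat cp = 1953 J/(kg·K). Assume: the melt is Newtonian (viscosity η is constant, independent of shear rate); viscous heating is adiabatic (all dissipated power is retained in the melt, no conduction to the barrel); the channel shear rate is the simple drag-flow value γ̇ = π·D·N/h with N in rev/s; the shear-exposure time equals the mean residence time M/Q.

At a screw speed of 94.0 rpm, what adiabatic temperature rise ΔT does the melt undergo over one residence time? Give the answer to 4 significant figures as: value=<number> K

Q_s = Q / 3600 = 103.5 / 3600 = 0.02875 kg/s
Mean residence time: t_res = M/Q_s = 8.03 kg / 0.02875 kg/s = 279.304 s
D = 30.9 mm = 0.0309 m;  h = 8.17 mm = 0.00817 m;  N = 94.0 rpm / 60 = 1.56667 rev/s
γ̇ = π D N / h = (π)(0.0309)(1.56667) / 0.00817 = 18.615 s⁻¹
ΔT = η·γ̇²·t_res/(ρ·cp) = [2300 × 18.615² × 279.304] / [884 × 1953] = 128.937 K

value=128.9 K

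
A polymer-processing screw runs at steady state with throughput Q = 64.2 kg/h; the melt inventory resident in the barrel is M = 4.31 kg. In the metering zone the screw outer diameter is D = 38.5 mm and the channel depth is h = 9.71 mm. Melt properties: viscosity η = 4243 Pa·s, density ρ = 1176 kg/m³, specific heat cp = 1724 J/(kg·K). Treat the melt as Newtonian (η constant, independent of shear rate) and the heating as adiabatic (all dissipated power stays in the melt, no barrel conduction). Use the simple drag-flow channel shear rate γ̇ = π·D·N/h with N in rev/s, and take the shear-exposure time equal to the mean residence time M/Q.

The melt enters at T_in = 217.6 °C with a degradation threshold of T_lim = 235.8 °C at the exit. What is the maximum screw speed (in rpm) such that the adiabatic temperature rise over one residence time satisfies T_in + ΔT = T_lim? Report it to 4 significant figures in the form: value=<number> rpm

value=28.89 rpm

Convert throughput: Q = 64.2 kg/h = 64.2/3600 = 0.0178333 kg/s
t_res = M / Q_s = 4.31 ÷ 0.0178333 = 241.682 s
Convert to metres: D = 0.0385 m, h = 0.00971 m
ΔT_a = T_lim − T_in = 235.8 − 217.6 = 18.2 K
Invert ΔT = ηγ̇²t_res/(ρcp) for γ̇: γ̇_max² = ΔT_a ρ cp / (η t_res) = 18.2·1176·1724 / (4243·241.682) = 35.9831 s⁻²
γ̇_max = √35.9831 = 5.99859 s⁻¹
N_max = γ̇_max·h / (π·D) = 5.99859 · 0.00971 / (π · 0.0385) = 0.481568 rev/s = 28.8941 rpm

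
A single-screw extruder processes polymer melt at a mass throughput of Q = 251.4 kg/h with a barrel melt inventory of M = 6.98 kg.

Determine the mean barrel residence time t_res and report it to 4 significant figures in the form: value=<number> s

Throughput in SI: Q_s = 251.4 kg/h ÷ 3600 s/h = 0.0698333 kg/s
Mean residence time: t_res = M/Q_s = 6.98 kg / 0.0698333 kg/s = 99.9523 s

value=99.95 s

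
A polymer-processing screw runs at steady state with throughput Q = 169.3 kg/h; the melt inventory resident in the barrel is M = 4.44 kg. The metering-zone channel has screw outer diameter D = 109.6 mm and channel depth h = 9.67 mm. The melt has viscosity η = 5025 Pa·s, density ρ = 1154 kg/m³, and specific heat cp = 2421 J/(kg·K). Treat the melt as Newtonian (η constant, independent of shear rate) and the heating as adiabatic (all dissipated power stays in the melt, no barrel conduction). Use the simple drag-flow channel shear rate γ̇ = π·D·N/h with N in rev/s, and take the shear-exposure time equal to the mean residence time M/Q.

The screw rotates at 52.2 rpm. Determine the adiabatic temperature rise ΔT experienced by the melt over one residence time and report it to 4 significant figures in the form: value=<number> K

value=163.0 K

Convert throughput: Q = 169.3 kg/h = 169.3/3600 = 0.0470278 kg/s
t_res = M / Q_s = 4.44 ÷ 0.0470278 = 94.4123 s
D = 109.6 mm = 0.1096 m;  h = 9.67 mm = 0.00967 m;  N = 52.2 rpm / 60 = 0.87 rev/s
γ̇ = π D N / h = (π)(0.1096)(0.87) / 0.00967 = 30.978 s⁻¹
ΔT = η·γ̇²·t_res/(ρ·cp) = [5025 × 30.978² × 94.4123] / [1154 × 2421] = 162.956 K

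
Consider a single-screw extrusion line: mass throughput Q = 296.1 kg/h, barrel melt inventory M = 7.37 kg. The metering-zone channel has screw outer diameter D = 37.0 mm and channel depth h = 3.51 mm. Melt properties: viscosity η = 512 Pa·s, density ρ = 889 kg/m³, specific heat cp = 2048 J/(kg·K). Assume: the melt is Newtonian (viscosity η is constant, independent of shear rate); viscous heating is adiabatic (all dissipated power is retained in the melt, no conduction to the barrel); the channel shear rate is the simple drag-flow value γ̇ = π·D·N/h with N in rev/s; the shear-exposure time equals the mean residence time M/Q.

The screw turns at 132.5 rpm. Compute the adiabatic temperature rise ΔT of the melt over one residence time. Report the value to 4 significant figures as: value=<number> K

value=134.8 K

Convert throughput: Q = 296.1 kg/h = 296.1/3600 = 0.08225 kg/s
Mean residence time: t_res = M/Q_s = 7.37 kg / 0.08225 kg/s = 89.6049 s
Geometry in metres: D = 37.0 mm → 0.037 m, h = 3.51 mm → 0.00351 m; screw speed N = 132.5 rpm = 2.20833 rev/s
Shear rate: γ̇ = πDN/h = π·0.037·2.20833/0.00351 = 73.1323 s⁻¹
Adiabatic rise: ΔT = η γ̇² t_res / (ρ cp) = 512·(73.1323)²·89.6049 / (889·2048) = 134.768 K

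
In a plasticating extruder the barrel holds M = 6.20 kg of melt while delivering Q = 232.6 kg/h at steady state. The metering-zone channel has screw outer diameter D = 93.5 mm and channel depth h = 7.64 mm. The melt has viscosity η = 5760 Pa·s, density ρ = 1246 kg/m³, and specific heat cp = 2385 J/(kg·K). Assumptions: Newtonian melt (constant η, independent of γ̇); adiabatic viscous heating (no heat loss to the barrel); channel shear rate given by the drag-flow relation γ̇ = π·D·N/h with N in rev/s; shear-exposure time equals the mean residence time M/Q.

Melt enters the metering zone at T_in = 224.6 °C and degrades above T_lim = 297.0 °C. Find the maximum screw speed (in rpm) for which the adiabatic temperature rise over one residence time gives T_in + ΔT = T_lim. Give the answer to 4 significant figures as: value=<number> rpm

value=30.79 rpm

Q_s = Q / 3600 = 232.6 / 3600 = 0.0646111 kg/s
t_res = M / Q_s = 6.20 ÷ 0.0646111 = 95.9587 s
Geometry in SI: D = 93.5 mm → 0.0935 m, h = 7.64 mm → 0.00764 m
ΔT_a = T_lim − T_in = 297.0 − 224.6 = 72.4 K
γ̇_max² = ΔT_a·ρ·cp / (η·t_res) = [72.4 × 1246 × 2385] / [5760 × 95.9587] = 389.258 s⁻²
Take the square root: γ̇_max = √(389.258) = 19.7296 s⁻¹
Solve γ̇ = πDN/h for N: N_max = γ̇_max·h/(π·D) = 19.7296 × 0.00764 / (π × 0.0935) = 0.513158 rev/s = 30.7895 rpm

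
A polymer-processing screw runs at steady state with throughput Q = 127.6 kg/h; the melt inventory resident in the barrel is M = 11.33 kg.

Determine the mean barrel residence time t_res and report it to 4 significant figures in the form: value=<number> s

Q_s = Q / 3600 = 127.6 / 3600 = 0.0354444 kg/s
t_res = M / Q_s = 11.33 / 0.0354444 = 319.655 s

value=319.7 s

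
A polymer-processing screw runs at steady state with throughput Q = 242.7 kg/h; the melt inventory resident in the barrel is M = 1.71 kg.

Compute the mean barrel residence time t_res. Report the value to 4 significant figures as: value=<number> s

Convert throughput: Q = 242.7 kg/h = 242.7/3600 = 0.0674167 kg/s
t_res = M / Q_s = 1.71 / 0.0674167 = 25.3646 s

value=25.36 s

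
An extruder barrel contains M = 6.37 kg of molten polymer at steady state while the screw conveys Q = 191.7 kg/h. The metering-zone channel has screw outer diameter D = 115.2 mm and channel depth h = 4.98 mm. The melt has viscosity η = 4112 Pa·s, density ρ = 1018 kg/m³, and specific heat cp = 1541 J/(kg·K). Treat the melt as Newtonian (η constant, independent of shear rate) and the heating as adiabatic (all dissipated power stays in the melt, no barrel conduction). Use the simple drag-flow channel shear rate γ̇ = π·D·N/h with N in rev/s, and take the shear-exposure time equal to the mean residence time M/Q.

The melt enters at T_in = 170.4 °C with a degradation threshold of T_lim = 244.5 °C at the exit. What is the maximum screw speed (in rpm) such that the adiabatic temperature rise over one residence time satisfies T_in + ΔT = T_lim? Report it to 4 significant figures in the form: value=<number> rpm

value=12.69 rpm

Convert throughput: Q = 191.7 kg/h = 191.7/3600 = 0.05325 kg/s
t_res = M / Q_s = 6.37 ÷ 0.05325 = 119.624 s
D = 115.2 mm = 0.1152 m;  h = 4.98 mm = 0.00498 m
Allowable rise: ΔT_a = T_lim − T_in = 244.5 − 170.4 = 74.1 K
γ̇_max² = ΔT_a·ρ·cp/(η·t_res) = 74.1·1018·1541/(4112·119.624) = 236.317 s⁻²
γ̇_max = √236.317 = 15.3726 s⁻¹
N_max = γ̇_max·h / (π·D) = 15.3726 · 0.00498 / (π · 0.1152) = 0.211531 rev/s = 12.6919 rpm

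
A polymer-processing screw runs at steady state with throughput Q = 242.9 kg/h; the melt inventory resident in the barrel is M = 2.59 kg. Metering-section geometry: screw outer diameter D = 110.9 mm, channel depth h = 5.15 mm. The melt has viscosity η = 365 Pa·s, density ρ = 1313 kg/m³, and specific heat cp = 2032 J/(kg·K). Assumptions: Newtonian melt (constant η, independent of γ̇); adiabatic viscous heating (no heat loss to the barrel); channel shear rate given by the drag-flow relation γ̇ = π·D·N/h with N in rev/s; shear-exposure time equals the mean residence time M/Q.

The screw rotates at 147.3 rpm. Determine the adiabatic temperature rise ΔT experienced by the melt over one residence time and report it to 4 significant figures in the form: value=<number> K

Throughput in SI: Q_s = 242.9 kg/h ÷ 3600 s/h = 0.0674722 kg/s
Mean residence time: t_res = M/Q_s = 2.59 kg / 0.0674722 kg/s = 38.3862 s
D = 110.9 mm = 0.1109 m;  h = 5.15 mm = 0.00515 m;  N = 147.3 rpm / 60 = 2.455 rev/s
γ̇ = π D N / h = (π)(0.1109)(2.455) / 0.00515 = 166.083 s⁻¹
ΔT = η·γ̇²·t_res / (ρ·cp) = 365 · (166.083)² · 38.3862 / (1313 · 2032) = 144.854 K

value=144.9 K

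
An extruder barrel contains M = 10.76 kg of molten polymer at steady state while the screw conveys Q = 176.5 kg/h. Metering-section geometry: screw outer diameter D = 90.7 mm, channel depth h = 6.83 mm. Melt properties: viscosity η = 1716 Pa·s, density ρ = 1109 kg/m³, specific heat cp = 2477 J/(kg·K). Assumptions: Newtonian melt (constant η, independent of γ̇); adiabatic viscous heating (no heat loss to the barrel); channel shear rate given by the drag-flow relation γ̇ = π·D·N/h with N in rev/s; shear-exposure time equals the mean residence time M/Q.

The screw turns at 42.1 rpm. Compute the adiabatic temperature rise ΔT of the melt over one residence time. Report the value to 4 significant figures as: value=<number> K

value=117.5 K

Throughput in SI: Q_s = 176.5 kg/h ÷ 3600 s/h = 0.0490278 kg/s
t_res = M / Q_s = 10.76 ÷ 0.0490278 = 219.467 s
D = 90.7 mm = 0.0907 m;  h = 6.83 mm = 0.00683 m;  N = 42.1 rpm / 60 = 0.701667 rev/s
Shear rate: γ̇ = πDN/h = π·0.0907·0.701667/0.00683 = 29.273 s⁻¹
Adiabatic rise: ΔT = η γ̇² t_res / (ρ cp) = 1716·(29.273)²·219.467 / (1109·2477) = 117.48 K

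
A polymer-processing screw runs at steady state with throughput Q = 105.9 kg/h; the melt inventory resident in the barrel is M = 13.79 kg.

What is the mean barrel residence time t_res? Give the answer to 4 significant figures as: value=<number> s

Q_s = Q / 3600 = 105.9 / 3600 = 0.0294167 kg/s
t_res = M / Q_s = 13.79 ÷ 0.0294167 = 468.782 s

value=468.8 s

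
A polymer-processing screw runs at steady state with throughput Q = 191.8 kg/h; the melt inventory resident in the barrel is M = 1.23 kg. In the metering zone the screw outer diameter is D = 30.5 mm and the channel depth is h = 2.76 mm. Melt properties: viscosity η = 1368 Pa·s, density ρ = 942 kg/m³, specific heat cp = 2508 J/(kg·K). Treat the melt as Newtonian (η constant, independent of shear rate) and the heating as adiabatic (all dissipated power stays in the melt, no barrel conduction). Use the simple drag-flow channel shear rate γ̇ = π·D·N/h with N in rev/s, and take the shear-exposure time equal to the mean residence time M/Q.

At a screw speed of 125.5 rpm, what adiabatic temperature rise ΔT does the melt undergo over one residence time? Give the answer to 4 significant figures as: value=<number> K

value=70.49 K

Convert throughput: Q = 191.8 kg/h = 191.8/3600 = 0.0532778 kg/s
Mean residence time: t_res = M/Q_s = 1.23 kg / 0.0532778 kg/s = 23.0865 s
D = 30.5 mm = 0.0305 m;  h = 2.76 mm = 0.00276 m;  N = 125.5 rpm / 60 = 2.09167 rev/s
γ̇ = π D N / h = (π)(0.0305)(2.09167) / 0.00276 = 72.6161 s⁻¹
Adiabatic rise: ΔT = η γ̇² t_res / (ρ cp) = 1368·(72.6161)²·23.0865 / (942·2508) = 70.4909 K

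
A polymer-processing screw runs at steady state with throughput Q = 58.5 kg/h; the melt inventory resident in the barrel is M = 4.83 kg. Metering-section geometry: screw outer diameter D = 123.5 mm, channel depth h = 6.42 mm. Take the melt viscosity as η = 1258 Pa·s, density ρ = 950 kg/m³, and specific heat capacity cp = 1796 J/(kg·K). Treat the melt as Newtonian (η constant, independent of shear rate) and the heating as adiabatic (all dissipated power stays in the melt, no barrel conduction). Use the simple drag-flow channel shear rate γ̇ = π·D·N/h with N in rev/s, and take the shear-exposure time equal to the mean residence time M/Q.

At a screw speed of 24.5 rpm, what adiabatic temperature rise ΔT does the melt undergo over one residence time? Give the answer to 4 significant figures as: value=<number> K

value=133.5 K

Throughput in SI: Q_s = 58.5 kg/h ÷ 3600 s/h = 0.01625 kg/s
t_res = M / Q_s = 4.83 ÷ 0.01625 = 297.231 s
Convert to SI: D = 0.1235 m, h = 0.00642 m, N = 24.5/60 = 0.408333 rev/s
γ̇ = π D N / h = (π)(0.1235)(0.408333) / 0.00642 = 24.6772 s⁻¹
ΔT = η·γ̇²·t_res / (ρ·cp) = 1258 · (24.6772)² · 297.231 / (950 · 1796) = 133.456 K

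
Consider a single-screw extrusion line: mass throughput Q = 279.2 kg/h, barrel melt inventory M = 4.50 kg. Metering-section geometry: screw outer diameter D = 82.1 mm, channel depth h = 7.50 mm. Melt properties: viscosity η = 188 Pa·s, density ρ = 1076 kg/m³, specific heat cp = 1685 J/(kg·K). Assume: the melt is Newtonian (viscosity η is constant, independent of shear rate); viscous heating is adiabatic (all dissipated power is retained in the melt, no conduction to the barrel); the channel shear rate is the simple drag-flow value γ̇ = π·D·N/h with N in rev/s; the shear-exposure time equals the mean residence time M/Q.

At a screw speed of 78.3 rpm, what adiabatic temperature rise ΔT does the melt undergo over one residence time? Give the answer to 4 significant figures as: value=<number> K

Q_s = Q / 3600 = 279.2 / 3600 = 0.0775556 kg/s
t_res = M / Q_s = 4.50 / 0.0775556 = 58.0229 s
D = 82.1 mm = 0.0821 m;  h = 7.50 mm = 0.0075 m;  N = 78.3 rpm / 60 = 1.305 rev/s
γ̇ = π D N / h = (π)(0.0821)(1.305) / 0.0075 = 44.8789 s⁻¹
ΔT = η·γ̇²·t_res / (ρ·cp) = 188 · (44.8789)² · 58.0229 / (1076 · 1685) = 12.118 K

value=12.12 K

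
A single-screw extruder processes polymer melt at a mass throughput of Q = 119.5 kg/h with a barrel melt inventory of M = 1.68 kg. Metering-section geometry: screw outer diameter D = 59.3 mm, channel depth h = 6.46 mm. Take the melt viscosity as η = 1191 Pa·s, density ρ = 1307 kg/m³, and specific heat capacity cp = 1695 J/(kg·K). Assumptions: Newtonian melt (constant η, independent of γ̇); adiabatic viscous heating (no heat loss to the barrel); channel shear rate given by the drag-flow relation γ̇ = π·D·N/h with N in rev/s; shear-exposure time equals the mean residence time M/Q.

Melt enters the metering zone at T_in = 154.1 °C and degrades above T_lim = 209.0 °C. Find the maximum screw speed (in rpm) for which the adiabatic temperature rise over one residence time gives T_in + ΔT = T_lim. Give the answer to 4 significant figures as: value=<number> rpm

Q_s = Q / 3600 = 119.5 / 3600 = 0.0331944 kg/s
Mean residence time: t_res = M/Q_s = 1.68 kg / 0.0331944 kg/s = 50.6109 s
D = 59.3 mm = 0.0593 m;  h = 6.46 mm = 0.00646 m
ΔT_a = T_lim − T_in = 209.0 − 154.1 = 54.9 K
Invert ΔT = ηγ̇²t_res/(ρcp) for γ̇: γ̇_max² = ΔT_a ρ cp / (η t_res) = 54.9·1307·1695 / (1191·50.6109) = 2017.73 s⁻²
γ̇_max = √2017.73 = 44.9191 s⁻¹
Solve γ̇ = πDN/h for N: N_max = γ̇_max·h/(π·D) = 44.9191 × 0.00646 / (π × 0.0593) = 1.55761 rev/s = 93.4566 rpm

value=93.46 rpm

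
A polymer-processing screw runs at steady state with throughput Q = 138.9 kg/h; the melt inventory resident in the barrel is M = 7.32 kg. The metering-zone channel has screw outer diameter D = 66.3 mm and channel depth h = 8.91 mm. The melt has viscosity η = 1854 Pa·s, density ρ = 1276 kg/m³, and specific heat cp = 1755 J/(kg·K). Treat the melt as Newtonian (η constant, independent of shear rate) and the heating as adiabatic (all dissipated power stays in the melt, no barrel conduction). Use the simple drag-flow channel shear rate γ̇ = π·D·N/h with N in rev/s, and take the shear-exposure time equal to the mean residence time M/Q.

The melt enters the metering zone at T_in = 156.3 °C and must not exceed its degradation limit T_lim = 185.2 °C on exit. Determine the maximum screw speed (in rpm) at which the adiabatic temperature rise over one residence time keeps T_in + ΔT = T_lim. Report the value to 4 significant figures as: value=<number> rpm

Convert throughput: Q = 138.9 kg/h = 138.9/3600 = 0.0385833 kg/s
t_res = M / Q_s = 7.32 ÷ 0.0385833 = 189.719 s
Convert to metres: D = 0.0663 m, h = 0.00891 m
Allowable rise: ΔT_a = T_lim − T_in = 185.2 − 156.3 = 28.9 K
γ̇_max² = ΔT_a·ρ·cp/(η·t_res) = 28.9·1276·1755/(1854·189.719) = 183.994 s⁻²
γ̇_max = sqrt(183.994) = 13.5645 s⁻¹
Solve γ̇ = πDN/h for N: N_max = γ̇_max·h/(π·D) = 13.5645 × 0.00891 / (π × 0.0663) = 0.580252 rev/s = 34.8151 rpm

value=34.82 rpm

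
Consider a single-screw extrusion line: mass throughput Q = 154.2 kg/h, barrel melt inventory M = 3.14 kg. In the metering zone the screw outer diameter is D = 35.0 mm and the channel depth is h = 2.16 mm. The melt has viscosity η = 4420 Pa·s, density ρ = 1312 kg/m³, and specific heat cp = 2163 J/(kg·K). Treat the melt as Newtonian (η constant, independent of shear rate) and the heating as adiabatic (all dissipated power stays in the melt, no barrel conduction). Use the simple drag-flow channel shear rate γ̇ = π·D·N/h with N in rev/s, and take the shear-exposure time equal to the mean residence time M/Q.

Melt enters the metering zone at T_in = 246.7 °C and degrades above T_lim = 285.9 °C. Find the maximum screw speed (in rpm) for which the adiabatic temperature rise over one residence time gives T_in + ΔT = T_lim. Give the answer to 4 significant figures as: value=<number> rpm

Convert throughput: Q = 154.2 kg/h = 154.2/3600 = 0.0428333 kg/s
t_res = M / Q_s = 3.14 ÷ 0.0428333 = 73.3074 s
Geometry in SI: D = 35.0 mm → 0.035 m, h = 2.16 mm → 0.00216 m
ΔT_a = T_lim − T_in = 285.9 °C − 246.7 °C = 39.2 K
γ̇_max² = ΔT_a·ρ·cp / (η·t_res) = [39.2 × 1312 × 2163] / [4420 × 73.3074] = 343.326 s⁻²
γ̇_max = sqrt(343.326) = 18.5291 s⁻¹
N_max = γ̇_max·h / (π·D) = 18.5291 · 0.00216 / (π · 0.035) = 0.36399 rev/s = 21.8394 rpm

value=21.84 rpm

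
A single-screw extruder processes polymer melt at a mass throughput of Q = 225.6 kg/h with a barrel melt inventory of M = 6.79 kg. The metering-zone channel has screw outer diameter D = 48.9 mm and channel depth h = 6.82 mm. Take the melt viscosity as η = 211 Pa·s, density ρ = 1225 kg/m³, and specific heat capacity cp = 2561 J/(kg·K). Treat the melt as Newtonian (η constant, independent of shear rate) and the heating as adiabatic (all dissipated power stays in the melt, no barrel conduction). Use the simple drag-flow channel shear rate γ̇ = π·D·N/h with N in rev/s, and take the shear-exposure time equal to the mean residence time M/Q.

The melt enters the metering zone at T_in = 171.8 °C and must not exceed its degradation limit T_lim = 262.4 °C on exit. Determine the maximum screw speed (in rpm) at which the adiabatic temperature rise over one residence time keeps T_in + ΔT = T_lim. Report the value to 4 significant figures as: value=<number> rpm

value=297.0 rpm

Throughput in SI: Q_s = 225.6 kg/h ÷ 3600 s/h = 0.0626667 kg/s
Mean residence time: t_res = M/Q_s = 6.79 kg / 0.0626667 kg/s = 108.351 s
Convert to metres: D = 0.0489 m, h = 0.00682 m
Allowable rise: ΔT_a = T_lim − T_in = 262.4 − 171.8 = 90.6 K
γ̇_max² = ΔT_a·ρ·cp/(η·t_res) = 90.6·1225·2561/(211·108.351) = 12432.5 s⁻²
Take the square root: γ̇_max = √(12432.5) = 111.501 s⁻¹
N_max = γ̇_max h / (πD) = 111.501·0.00682/(π·0.0489) = 4.94999 rev/s → ×60 = 297 rpm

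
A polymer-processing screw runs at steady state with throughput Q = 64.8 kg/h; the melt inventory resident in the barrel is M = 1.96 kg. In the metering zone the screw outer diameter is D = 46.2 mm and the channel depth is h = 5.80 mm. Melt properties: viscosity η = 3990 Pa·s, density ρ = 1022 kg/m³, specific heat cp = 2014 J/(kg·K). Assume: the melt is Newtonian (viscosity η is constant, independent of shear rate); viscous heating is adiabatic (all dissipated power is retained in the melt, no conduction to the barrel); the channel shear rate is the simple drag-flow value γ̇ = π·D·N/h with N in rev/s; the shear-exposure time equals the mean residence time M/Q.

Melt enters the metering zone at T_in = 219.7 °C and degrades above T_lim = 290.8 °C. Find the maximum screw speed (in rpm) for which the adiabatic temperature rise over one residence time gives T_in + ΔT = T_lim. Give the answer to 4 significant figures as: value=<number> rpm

value=44.00 rpm

Convert throughput: Q = 64.8 kg/h = 64.8/3600 = 0.018 kg/s
t_res = M / Q_s = 1.96 / 0.018 = 108.889 s
Geometry in SI: D = 46.2 mm → 0.0462 m, h = 5.80 mm → 0.0058 m
Allowable rise: ΔT_a = T_lim − T_in = 290.8 − 219.7 = 71.1 K
Invert ΔT = ηγ̇²t_res/(ρcp) for γ̇: γ̇_max² = ΔT_a ρ cp / (η t_res) = 71.1·1022·2014 / (3990·108.889) = 336.84 s⁻²
γ̇_max = √336.84 = 18.3532 s⁻¹
N_max = γ̇_max·h / (π·D) = 18.3532 · 0.0058 / (π · 0.0462) = 0.733412 rev/s = 44.0047 rpm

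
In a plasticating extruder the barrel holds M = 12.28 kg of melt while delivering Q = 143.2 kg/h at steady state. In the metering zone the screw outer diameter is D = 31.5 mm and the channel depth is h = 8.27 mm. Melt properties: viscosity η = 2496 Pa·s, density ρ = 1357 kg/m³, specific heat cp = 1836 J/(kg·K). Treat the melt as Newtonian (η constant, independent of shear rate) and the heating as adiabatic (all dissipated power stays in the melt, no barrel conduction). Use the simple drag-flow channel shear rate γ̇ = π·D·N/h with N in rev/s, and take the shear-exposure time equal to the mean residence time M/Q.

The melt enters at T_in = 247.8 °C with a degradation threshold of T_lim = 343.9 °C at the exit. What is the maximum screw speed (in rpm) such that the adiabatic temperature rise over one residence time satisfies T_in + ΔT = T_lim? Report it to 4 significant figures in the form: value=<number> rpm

Q_s = Q / 3600 = 143.2 / 3600 = 0.0397778 kg/s
t_res = M / Q_s = 12.28 / 0.0397778 = 308.715 s
Geometry in SI: D = 31.5 mm → 0.0315 m, h = 8.27 mm → 0.00827 m
ΔT_a = T_lim − T_in = 343.9 °C − 247.8 °C = 96.1 K
Invert ΔT = ηγ̇²t_res/(ρcp) for γ̇: γ̇_max² = ΔT_a ρ cp / (η t_res) = 96.1·1357·1836 / (2496·308.715) = 310.723 s⁻²
γ̇_max = √310.723 = 17.6273 s⁻¹
N_max = γ̇_max·h / (π·D) = 17.6273 · 0.00827 / (π · 0.0315) = 1.4731 rev/s = 88.3859 rpm

value=88.39 rpm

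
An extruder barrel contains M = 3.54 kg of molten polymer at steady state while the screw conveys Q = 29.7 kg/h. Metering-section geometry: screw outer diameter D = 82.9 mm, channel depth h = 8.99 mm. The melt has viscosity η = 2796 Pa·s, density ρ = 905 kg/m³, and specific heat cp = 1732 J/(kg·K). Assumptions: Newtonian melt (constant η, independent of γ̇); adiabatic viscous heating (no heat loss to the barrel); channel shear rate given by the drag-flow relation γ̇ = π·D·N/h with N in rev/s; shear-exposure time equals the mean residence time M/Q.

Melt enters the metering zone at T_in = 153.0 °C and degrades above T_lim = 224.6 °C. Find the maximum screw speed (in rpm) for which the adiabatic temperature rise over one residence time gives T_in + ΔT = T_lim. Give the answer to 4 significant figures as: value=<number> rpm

value=20.03 rpm

Throughput in SI: Q_s = 29.7 kg/h ÷ 3600 s/h = 0.00825 kg/s
t_res = M / Q_s = 3.54 / 0.00825 = 429.091 s
D = 82.9 mm = 0.0829 m;  h = 8.99 mm = 0.00899 m
Allowable rise: ΔT_a = T_lim − T_in = 224.6 − 153.0 = 71.6 K
γ̇_max² = ΔT_a·ρ·cp/(η·t_res) = 71.6·905·1732/(2796·429.091) = 93.5455 s⁻²
Take the square root: γ̇_max = √(93.5455) = 9.67189 s⁻¹
N_max = γ̇_max·h / (π·D) = 9.67189 · 0.00899 / (π · 0.0829) = 0.333862 rev/s = 20.0317 rpm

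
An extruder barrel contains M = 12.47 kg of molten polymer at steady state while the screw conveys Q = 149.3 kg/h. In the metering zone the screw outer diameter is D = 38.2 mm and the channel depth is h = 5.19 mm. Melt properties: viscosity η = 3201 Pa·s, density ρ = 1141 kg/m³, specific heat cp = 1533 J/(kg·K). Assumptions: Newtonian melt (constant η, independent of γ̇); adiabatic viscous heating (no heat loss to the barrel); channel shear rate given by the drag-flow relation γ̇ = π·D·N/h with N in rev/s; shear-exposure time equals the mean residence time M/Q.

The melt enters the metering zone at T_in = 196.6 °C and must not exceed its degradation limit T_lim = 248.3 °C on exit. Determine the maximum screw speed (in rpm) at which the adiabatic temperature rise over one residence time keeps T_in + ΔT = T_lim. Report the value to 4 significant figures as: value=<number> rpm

Q_s = Q / 3600 = 149.3 / 3600 = 0.0414722 kg/s
Mean residence time: t_res = M/Q_s = 12.47 kg / 0.0414722 kg/s = 300.683 s
Geometry in SI: D = 38.2 mm → 0.0382 m, h = 5.19 mm → 0.00519 m
Allowable rise: ΔT_a = T_lim − T_in = 248.3 − 196.6 = 51.7 K
γ̇_max² = ΔT_a·ρ·cp / (η·t_res) = [51.7 × 1141 × 1533] / [3201 × 300.683] = 93.9558 s⁻²
γ̇_max = sqrt(93.9558) = 9.69308 s⁻¹
N_max = γ̇_max·h / (π·D) = 9.69308 · 0.00519 / (π · 0.0382) = 0.419195 rev/s = 25.1517 rpm

value=25.15 rpm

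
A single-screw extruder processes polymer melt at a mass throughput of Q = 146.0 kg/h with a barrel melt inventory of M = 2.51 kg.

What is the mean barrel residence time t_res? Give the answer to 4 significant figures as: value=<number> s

value=61.89 s

Throughput in SI: Q_s = 146.0 kg/h ÷ 3600 s/h = 0.0405556 kg/s
t_res = M / Q_s = 2.51 / 0.0405556 = 61.8904 s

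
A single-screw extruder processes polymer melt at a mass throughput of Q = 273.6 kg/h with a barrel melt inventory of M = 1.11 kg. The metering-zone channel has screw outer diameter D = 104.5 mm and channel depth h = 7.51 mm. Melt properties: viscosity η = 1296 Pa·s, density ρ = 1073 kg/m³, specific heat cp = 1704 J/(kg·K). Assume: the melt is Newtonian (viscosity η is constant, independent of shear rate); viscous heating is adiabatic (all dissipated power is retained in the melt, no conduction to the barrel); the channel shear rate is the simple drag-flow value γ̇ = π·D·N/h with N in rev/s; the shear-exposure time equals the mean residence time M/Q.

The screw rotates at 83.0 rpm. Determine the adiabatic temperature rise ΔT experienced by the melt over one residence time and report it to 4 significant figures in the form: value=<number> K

value=37.86 K

Convert throughput: Q = 273.6 kg/h = 273.6/3600 = 0.076 kg/s
t_res = M / Q_s = 1.11 / 0.076 = 14.6053 s
D = 104.5 mm = 0.1045 m;  h = 7.51 mm = 0.00751 m;  N = 83.0 rpm / 60 = 1.38333 rev/s
γ̇ = π D N / h = (π)(0.1045)(1.38333) / 0.00751 = 60.4718 s⁻¹
ΔT = η·γ̇²·t_res / (ρ·cp) = 1296 · (60.4718)² · 14.6053 / (1073 · 1704) = 37.8574 K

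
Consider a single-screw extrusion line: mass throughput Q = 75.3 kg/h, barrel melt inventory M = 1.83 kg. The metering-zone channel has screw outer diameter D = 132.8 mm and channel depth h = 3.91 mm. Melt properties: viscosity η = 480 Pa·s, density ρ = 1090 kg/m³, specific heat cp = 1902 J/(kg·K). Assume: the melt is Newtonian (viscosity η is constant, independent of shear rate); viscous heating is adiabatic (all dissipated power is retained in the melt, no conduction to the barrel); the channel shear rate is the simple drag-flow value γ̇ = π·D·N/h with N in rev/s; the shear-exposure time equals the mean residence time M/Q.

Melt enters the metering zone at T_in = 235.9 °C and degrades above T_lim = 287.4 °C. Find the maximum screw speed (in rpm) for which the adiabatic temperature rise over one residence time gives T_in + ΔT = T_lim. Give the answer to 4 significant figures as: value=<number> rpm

value=28.35 rpm

Throughput in SI: Q_s = 75.3 kg/h ÷ 3600 s/h = 0.0209167 kg/s
t_res = M / Q_s = 1.83 / 0.0209167 = 87.49 s
Geometry in SI: D = 132.8 mm → 0.1328 m, h = 3.91 mm → 0.00391 m
ΔT_a = T_lim − T_in = 287.4 − 235.9 = 51.5 K
Invert ΔT = ηγ̇²t_res/(ρcp) for γ̇: γ̇_max² = ΔT_a ρ cp / (η t_res) = 51.5·1090·1902 / (480·87.49) = 2542.4 s⁻²
Take the square root: γ̇_max = √(2542.4) = 50.4222 s⁻¹
N_max = γ̇_max h / (πD) = 50.4222·0.00391/(π·0.1328) = 0.472554 rev/s → ×60 = 28.3532 rpm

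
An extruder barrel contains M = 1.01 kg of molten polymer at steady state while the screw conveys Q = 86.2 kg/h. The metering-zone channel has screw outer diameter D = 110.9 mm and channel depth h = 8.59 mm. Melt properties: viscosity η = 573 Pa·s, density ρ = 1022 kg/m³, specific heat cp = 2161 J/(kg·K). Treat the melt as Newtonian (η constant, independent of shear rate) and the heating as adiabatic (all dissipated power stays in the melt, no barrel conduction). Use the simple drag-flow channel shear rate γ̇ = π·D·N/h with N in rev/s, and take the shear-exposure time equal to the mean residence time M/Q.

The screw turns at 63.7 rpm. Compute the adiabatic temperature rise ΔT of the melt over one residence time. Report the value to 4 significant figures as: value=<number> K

value=20.29 K

Convert throughput: Q = 86.2 kg/h = 86.2/3600 = 0.0239444 kg/s
Mean residence time: t_res = M/Q_s = 1.01 kg / 0.0239444 kg/s = 42.181 s
Convert to SI: D = 0.1109 m, h = 0.00859 m, N = 63.7/60 = 1.06167 rev/s
Shear rate: γ̇ = πDN/h = π·0.1109·1.06167/0.00859 = 43.0602 s⁻¹
ΔT = η·γ̇²·t_res / (ρ·cp) = 573 · (43.0602)² · 42.181 / (1022 · 2161) = 20.2917 K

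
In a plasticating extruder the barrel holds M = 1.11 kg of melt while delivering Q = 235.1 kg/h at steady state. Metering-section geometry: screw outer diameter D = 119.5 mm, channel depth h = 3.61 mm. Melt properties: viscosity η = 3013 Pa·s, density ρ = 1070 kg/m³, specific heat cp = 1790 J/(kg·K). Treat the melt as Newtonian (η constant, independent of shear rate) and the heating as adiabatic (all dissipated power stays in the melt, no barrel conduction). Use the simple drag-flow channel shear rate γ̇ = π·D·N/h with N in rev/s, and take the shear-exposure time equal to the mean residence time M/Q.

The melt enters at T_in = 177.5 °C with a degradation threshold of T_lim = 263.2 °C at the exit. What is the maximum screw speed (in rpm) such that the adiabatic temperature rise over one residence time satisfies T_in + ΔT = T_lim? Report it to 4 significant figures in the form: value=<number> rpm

value=32.66 rpm

Convert throughput: Q = 235.1 kg/h = 235.1/3600 = 0.0653056 kg/s
t_res = M / Q_s = 1.11 / 0.0653056 = 16.997 s
D = 119.5 mm = 0.1195 m;  h = 3.61 mm = 0.00361 m
Allowable rise: ΔT_a = T_lim − T_in = 263.2 − 177.5 = 85.7 K
γ̇_max² = ΔT_a·ρ·cp/(η·t_res) = 85.7·1070·1790/(3013·16.997) = 3205.13 s⁻²
γ̇_max = √3205.13 = 56.6139 s⁻¹
Solve γ̇ = πDN/h for N: N_max = γ̇_max·h/(π·D) = 56.6139 × 0.00361 / (π × 0.1195) = 0.544393 rev/s = 32.6636 rpm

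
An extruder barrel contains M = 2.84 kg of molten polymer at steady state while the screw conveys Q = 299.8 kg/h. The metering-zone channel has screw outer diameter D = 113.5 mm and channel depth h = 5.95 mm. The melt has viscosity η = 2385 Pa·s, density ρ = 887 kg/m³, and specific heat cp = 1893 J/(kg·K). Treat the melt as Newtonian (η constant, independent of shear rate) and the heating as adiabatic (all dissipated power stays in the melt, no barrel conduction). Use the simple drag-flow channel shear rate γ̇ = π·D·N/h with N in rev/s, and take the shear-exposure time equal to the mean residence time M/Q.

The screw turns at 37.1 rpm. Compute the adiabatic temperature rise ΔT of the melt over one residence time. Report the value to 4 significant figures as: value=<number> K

value=66.51 K

Q_s = Q / 3600 = 299.8 / 3600 = 0.0832778 kg/s
t_res = M / Q_s = 2.84 ÷ 0.0832778 = 34.1027 s
D = 113.5 mm = 0.1135 m;  h = 5.95 mm = 0.00595 m;  N = 37.1 rpm / 60 = 0.618333 rev/s
Shear rate: γ̇ = πDN/h = π·0.1135·0.618333/0.00595 = 37.0554 s⁻¹
Adiabatic rise: ΔT = η γ̇² t_res / (ρ cp) = 2385·(37.0554)²·34.1027 / (887·1893) = 66.513 K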